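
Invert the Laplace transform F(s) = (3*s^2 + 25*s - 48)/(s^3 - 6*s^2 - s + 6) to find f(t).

f(t) = 6*exp(6*t) + 2*exp(t) - 5*exp(-t)

Factor the denominator: s^3 - 6*s^2 - s + 6 = (s - 6)*(s - 1)*(s + 1).
Partial fraction decomposition gives [-5/(s + 1)] + [6/(s - 6)] + [2/(s - 1)].
Invert each term: -5/(s + 1) ↔ -5e^(-t); 6/(s - 6) ↔ 6e^(6t); 2/(s - 1) ↔ 2e^(t).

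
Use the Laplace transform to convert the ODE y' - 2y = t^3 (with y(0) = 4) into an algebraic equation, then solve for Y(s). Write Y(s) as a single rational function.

Y(s) = (4*s^4 + 6)/(s^5 - 2*s^4)

Take the Laplace transform of both sides.
With L{y'} = sY - y(0) = sY - 4: the LHS transforms to (s - 2)Y - (4).
The right side is L{t^3} = 6/s^4.
So (s - 2)Y = 6/s^4 + (4).
Solve for Y(s) and write it as one ratio of polynomials.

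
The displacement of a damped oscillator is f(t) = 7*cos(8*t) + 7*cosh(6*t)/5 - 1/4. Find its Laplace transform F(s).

Apply the Laplace transform termwise.
(7/5)·[L{cosh(6t)} = s/(s^2 - 36)]; L{-1/4} = (-1/4)/s; (7)·[L{cos(8t)} = s/(s^2 + 64)].

F(s) = 7*s/(s^2 + 64) + 7*s/(5*(s^2 - 36)) - 1/(4*s)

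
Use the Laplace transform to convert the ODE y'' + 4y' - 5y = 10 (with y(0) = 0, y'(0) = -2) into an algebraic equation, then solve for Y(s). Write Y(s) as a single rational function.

Y(s) = (-2*s + 10)/(s^3 + 4*s^2 - 5*s)

Apply the Laplace transform to the equation.
The derivative rules (L{y''} = s^2 Y - s·y(0) - y'(0) and L{y'} = sY - y(0), with y(0) = 0, y'(0) = -2) turn the left side into (s^2 + 4*s - 5)Y - (-2).
The right side is L{10} = 10/s.
So (s^2 + 4*s - 5)Y = 10/s + (-2).
Isolate Y and clear denominators.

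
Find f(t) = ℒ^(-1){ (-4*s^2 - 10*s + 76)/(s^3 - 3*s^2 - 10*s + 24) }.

Factor the denominator: s^3 - 3*s^2 - 10*s + 24 = (s - 4)*(s - 2)*(s + 3).
Partial fraction decomposition gives [-4/(s - 2)] + [-2/(s - 4)] + [2/(s + 3)].
Invert each term: -4/(s - 2) ↔ -4e^(2t); -2/(s - 4) ↔ -2e^(4t); 2/(s + 3) ↔ 2e^(-3t).

f(t) = -2*exp(4*t) - 4*exp(2*t) + 2*exp(-3*t)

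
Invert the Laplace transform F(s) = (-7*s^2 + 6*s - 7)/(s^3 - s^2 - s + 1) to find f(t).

Factor the denominator: s^3 - s^2 - s + 1 = (s - 1)^2*(s + 1).
Partial fraction decomposition gives [-2/(s - 1)] + [-4/(s - 1)^2] + [-5/(s + 1)].
Invert each term: -2/(s - 1) ↔ -2e^(t); -4/(s - 1)^2 ↔ -4t·e^(t); -5/(s + 1) ↔ -5e^(-t).

f(t) = -4*t*exp(t) - 2*exp(t) - 5*exp(-t)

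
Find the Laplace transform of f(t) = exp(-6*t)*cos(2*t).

(s + 6)/((s + 6)^2 + 4)

L{cos(2t)} = s/(s^2 + 4).
By the first shifting theorem, multiplying by e^(-6t) replaces s with s + 6.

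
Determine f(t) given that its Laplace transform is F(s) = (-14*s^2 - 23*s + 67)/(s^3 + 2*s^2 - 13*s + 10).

Factor the denominator: s^3 + 2*s^2 - 13*s + 10 = (s - 2)*(s - 1)*(s + 5).
Partial fraction decomposition gives [-5/(s - 2)] + [-5/(s - 1)] + [-4/(s + 5)].
Invert each term: -5/(s - 2) ↔ -5e^(2t); -5/(s - 1) ↔ -5e^(t); -4/(s + 5) ↔ -4e^(-5t).

f(t) = -5*exp(2*t) - 5*exp(t) - 4*exp(-5*t)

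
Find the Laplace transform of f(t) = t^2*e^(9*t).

2/(s - 9)^3

L{e^(9t)} = 1/(s - 9).
Then apply L{t^2·g(t)} = (-1)^2 d^2/ds^2[G(s)] with G(s) = 1/(s - 9):
differentiating 2 times and applying the sign gives 2/(s - 9)^3.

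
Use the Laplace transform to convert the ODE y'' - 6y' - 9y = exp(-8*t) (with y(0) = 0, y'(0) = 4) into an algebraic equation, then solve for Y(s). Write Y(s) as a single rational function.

Laplace-transform each side.
With L{y''} = s^2 Y - s·y(0) - y'(0) and L{y'} = sY - y(0), with y(0) = 0, y'(0) = 4: the LHS transforms to (s^2 - 6*s - 9)Y - (4).
The right side is L{exp(-8*t)} = 1/(s + 8).
So (s^2 - 6*s - 9)Y = 1/(s + 8) + (4).
Divide through and combine into a single rational function.

Y(s) = (4*s + 33)/(s^3 + 2*s^2 - 57*s - 72)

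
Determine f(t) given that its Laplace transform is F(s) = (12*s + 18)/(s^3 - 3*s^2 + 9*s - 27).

Factor the denominator: s^3 - 3*s^2 + 9*s - 27 = (s - 3)*(s^2 + 9).
Partial fraction decomposition gives [3/(s - 3)] + [-3*s/(s^2 + 9)] + [3/(s^2 + 9)].
Invert each term: 3/(s - 3) ↔ 3e^(3t); -3·s/(s^2 + 9) ↔ -3cos(3t); 1·3/(s^2 + 9) ↔ sin(3t).

f(t) = 3*exp(3*t) + sin(3*t) - 3*cos(3*t)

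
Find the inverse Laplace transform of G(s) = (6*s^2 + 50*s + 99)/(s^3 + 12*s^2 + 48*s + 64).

Factor the denominator: s^3 + 12*s^2 + 48*s + 64 = (s + 4)^3.
Partial fraction decomposition gives [6/(s + 4)] + [2/(s + 4)^2] + [-5/(s + 4)^3].
Invert each term: 6/(s + 4) ↔ 6e^(-4t); 2/(s + 4)^2 ↔ 2t·e^(-4t); -5/(s + 4)^3 ↔ (-5/2)t^2·e^(-4t).

-5*t^2*exp(-4*t)/2 + 2*t*exp(-4*t) + 6*exp(-4*t)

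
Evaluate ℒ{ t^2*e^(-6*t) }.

L{e^(-6t)} = 1/(s + 6).
Then apply L{t^2·g(t)} = (-1)^2 d^2/ds^2[H(s)] with H(s) = 1/(s + 6):
differentiating 2 times and applying the sign gives 2/(s + 6)^3.

2/(s + 6)^3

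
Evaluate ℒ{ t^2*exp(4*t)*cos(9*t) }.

2*(s - 4)*(s^2 - 8*s - 227)/(s^2 - 8*s + 97)^3

L{cos(9t)} = s/(s^2 + 81).
Multiplying by e^(4t) shifts s → s - 4, so L{exp(4*t)*cos(9*t)} = (s - 4)/((s - 4)^2 + 81).
Then apply L{t^2·g(t)} = (-1)^2 d^2/ds^2[G(s)] with G(s) = (s - 4)/((s - 4)^2 + 81):
differentiating 2 times and applying the sign gives 2*(s - 4)*(s^2 - 8*s - 227)/(s^2 - 8*s + 97)^3.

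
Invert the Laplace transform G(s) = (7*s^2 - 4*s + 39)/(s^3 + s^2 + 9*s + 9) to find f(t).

Factor the denominator: s^3 + s^2 + 9*s + 9 = (s + 1)*(s^2 + 9).
Partial fraction decomposition gives [5/(s + 1)] + [2*s/(s^2 + 9)] + [-6/(s^2 + 9)].
Invert each term: 5/(s + 1) ↔ 5e^(-t); 2·s/(s^2 + 9) ↔ 2cos(3t); -2·3/(s^2 + 9) ↔ -2sin(3t).

f(t) = -2*sin(3*t) + 2*cos(3*t) + 5*exp(-t)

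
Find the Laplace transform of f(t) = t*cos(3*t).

L{cos(3t)} = s/(s^2 + 9).
Then apply L{t·g(t)} = -d/ds[G(s)] with G(s) = s/(s^2 + 9):
differentiating 1 time and applying the sign gives (s - 3)*(s + 3)/(s^2 + 9)^2.

(s - 3)*(s + 3)/(s^2 + 9)^2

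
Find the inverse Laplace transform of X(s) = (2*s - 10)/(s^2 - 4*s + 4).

-6*t*exp(2*t) + 2*exp(2*t)

Factor the denominator: s^2 - 4*s + 4 = (s - 2)^2.
Partial fraction decomposition gives [2/(s - 2)] + [-6/(s - 2)^2].
Invert each term: 2/(s - 2) ↔ 2e^(2t); -6/(s - 2)^2 ↔ -6t·e^(2t).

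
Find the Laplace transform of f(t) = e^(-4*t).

L{e^(-4t)} = 1/(s + 4).

1/(s + 4)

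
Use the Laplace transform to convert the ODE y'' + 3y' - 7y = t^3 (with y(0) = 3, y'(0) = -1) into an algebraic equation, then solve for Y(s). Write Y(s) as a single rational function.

Take the Laplace transform of both sides.
The derivative rules (L{y''} = s^2 Y - s·y(0) - y'(0) and L{y'} = sY - y(0), with y(0) = 3, y'(0) = -1) turn the left side into (s^2 + 3*s - 7)Y - (3*s + 8).
The right side is L{t^3} = 6/s^4.
So (s^2 + 3*s - 7)Y = 6/s^4 + (3*s + 8).
Isolate Y and clear denominators.

Y(s) = (3*s^5 + 8*s^4 + 6)/(s^6 + 3*s^5 - 7*s^4)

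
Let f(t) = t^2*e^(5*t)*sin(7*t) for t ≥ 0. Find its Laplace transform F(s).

L{sin(7t)} = 7/(s^2 + 49).
Multiplying by e^(5t) shifts s → s - 5, so L{e^(5*t)*sin(7*t)} = 7/((s - 5)^2 + 49).
Then apply L{t^2·g(t)} = (-1)^2 d^2/ds^2[G(s)] with G(s) = 7/((s - 5)^2 + 49):
differentiating 2 times and applying the sign gives 14*(3*s^2 - 30*s + 26)/(s^2 - 10*s + 74)^3.

F(s) = 14*(3*s^2 - 30*s + 26)/(s^2 - 10*s + 74)^3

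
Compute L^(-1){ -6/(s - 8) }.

-6*exp(8*t)

Since L{e^(8t)} = 1/(s - 8), the inverse is e^(8*t), scaled by -6.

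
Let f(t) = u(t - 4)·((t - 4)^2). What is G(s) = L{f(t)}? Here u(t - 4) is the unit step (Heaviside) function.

By the second shifting theorem, L{u(t - c)·g(t - c)} = e^(-cs)·H(s) with c = 4 and H(s) = L{g(t)}.
L{t^2} = 2!/s^3 = 2/s^3.

G(s) = 2*exp(-4*s)/s^3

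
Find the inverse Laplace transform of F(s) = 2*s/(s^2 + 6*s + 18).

Complete the square in the denominator: s^2 + 6*s + 18 = (s + 3)^2 + 3^2.
Split the numerator to match: 2*s = 2·(s + 3) - 2·3.
Invert each term: 2·(s + 3)/((s + 3)^2 + 9) ↔ 2e^(-3t)cos(3t); -2·3/((s + 3)^2 + 9) ↔ -2e^(-3t)sin(3t).

-2*exp(-3*t)*sin(3*t) + 2*exp(-3*t)*cos(3*t)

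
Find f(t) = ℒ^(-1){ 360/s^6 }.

Since L{t^5} = 5!/s^6 = 120/s^6, the inverse is t^5, scaled by 3.

f(t) = 3*t^5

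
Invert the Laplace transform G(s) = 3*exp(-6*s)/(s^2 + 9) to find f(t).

The factor e^(-6s) signals a time shift by c = 6 (second shifting theorem).
L{sin(3t)} = 3/(s^2 + 9), so L^-1{3/(s^2 + 9)} = sin(3*t).
Hence the inverse is u(t - 6) times that function evaluated at t - 6.

f(t) = Heaviside(t - 6)*(sin(3*t - 18))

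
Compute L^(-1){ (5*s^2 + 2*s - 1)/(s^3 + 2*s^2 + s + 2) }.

Factor the denominator: s^3 + 2*s^2 + s + 2 = (s + 2)*(s^2 + 1).
Partial fraction decomposition gives [3/(s + 2)] + [2*s/(s^2 + 1)] + [-2/(s^2 + 1)].
Invert each term: 3/(s + 2) ↔ 3e^(-2t); 2·s/(s^2 + 1) ↔ 2cos(t); -2·1/(s^2 + 1) ↔ -2sin(t).

-2*sin(t) + 2*cos(t) + 3*exp(-2*t)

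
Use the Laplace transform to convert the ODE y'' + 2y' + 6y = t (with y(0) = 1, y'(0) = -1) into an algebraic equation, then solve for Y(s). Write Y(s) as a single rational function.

Laplace-transform each side.
With L{y''} = s^2 Y - s·y(0) - y'(0) and L{y'} = sY - y(0), with y(0) = 1, y'(0) = -1: the LHS transforms to (s^2 + 2*s + 6)Y - (s + 1).
The right side is L{t} = s^(-2).
So (s^2 + 2*s + 6)Y = s^(-2) + (s + 1).
Divide through and combine into a single rational function.

Y(s) = (s^3 + s^2 + 1)/(s^4 + 2*s^3 + 6*s^2)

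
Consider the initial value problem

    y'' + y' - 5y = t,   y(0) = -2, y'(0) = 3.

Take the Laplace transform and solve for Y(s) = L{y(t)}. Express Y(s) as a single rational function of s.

Transform both sides with L{·}.
Using L{y''} = s^2 Y - s·y(0) - y'(0) and L{y'} = sY - y(0), with y(0) = -2, y'(0) = 3, the left side becomes (s^2 + s - 5)Y - (-2*s + 1).
The right side is L{t} = s^(-2).
So (s^2 + s - 5)Y = s^(-2) + (-2*s + 1).
Divide through and combine into a single rational function.

Y(s) = (-2*s^3 + s^2 + 1)/(s^4 + s^3 - 5*s^2)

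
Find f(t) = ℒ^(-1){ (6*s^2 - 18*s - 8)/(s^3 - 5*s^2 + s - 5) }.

Factor the denominator: s^3 - 5*s^2 + s - 5 = (s - 5)*(s^2 + 1).
Partial fraction decomposition gives [2/(s - 5)] + [4*s/(s^2 + 1)] + [2/(s^2 + 1)].
Invert each term: 2/(s - 5) ↔ 2e^(5t); 4·s/(s^2 + 1) ↔ 4cos(t); 2·1/(s^2 + 1) ↔ 2sin(t).

f(t) = 2*exp(5*t) + 2*sin(t) + 4*cos(t)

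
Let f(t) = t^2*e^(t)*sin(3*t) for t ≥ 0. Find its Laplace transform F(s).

F(s) = 18*(s^2 - 2*s - 2)/(s^2 - 2*s + 10)^3

L{sin(3t)} = 3/(s^2 + 9).
Multiplying by e^(t) shifts s → s - 1, so L{e^(t)*sin(3*t)} = 3/((s - 1)^2 + 9).
Then apply L{t^2·g(t)} = (-1)^2 d^2/ds^2[G(s)] with G(s) = 3/((s - 1)^2 + 9):
differentiating 2 times and applying the sign gives 18*(s^2 - 2*s - 2)/(s^2 - 2*s + 10)^3.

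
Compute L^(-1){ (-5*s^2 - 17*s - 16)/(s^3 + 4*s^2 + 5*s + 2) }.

-4*t*exp(-t) - 3*exp(-t) - 2*exp(-2*t)

Factor the denominator: s^3 + 4*s^2 + 5*s + 2 = (s + 1)^2*(s + 2).
Partial fraction decomposition gives [-3/(s + 1)] + [-4/(s + 1)^2] + [-2/(s + 2)].
Invert each term: -3/(s + 1) ↔ -3e^(-t); -4/(s + 1)^2 ↔ -4t·e^(-t); -2/(s + 2) ↔ -2e^(-2t).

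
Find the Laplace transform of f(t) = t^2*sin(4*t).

L{sin(4t)} = 4/(s^2 + 16).
Then apply L{t^2·g(t)} = (-1)^2 d^2/ds^2[H(s)] with H(s) = 4/(s^2 + 16):
differentiating 2 times and applying the sign gives 8*(3*s^2 - 16)/(s^2 + 16)^3.

8*(3*s^2 - 16)/(s^2 + 16)^3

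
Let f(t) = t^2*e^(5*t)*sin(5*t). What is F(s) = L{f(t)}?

F(s) = 10*(3*s^2 - 30*s + 50)/(s^2 - 10*s + 50)^3

L{sin(5t)} = 5/(s^2 + 25).
Multiplying by e^(5t) shifts s → s - 5, so L{e^(5*t)*sin(5*t)} = 5/((s - 5)^2 + 25).
Then apply L{t^2·g(t)} = (-1)^2 d^2/ds^2[G(s)] with G(s) = 5/((s - 5)^2 + 25):
differentiating 2 times and applying the sign gives 10*(3*s^2 - 30*s + 50)/(s^2 - 10*s + 50)^3.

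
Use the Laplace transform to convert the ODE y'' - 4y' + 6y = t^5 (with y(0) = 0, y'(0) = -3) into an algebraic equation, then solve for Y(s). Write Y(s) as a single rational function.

Y(s) = (-3*s^6 + 120)/(s^8 - 4*s^7 + 6*s^6)

Apply the Laplace transform to the equation.
With L{y''} = s^2 Y - s·y(0) - y'(0) and L{y'} = sY - y(0), with y(0) = 0, y'(0) = -3: the LHS transforms to (s^2 - 4*s + 6)Y - (-3).
The right side is L{t^5} = 120/s^6.
So (s^2 - 4*s + 6)Y = 120/s^6 + (-3).
Divide through and combine into a single rational function.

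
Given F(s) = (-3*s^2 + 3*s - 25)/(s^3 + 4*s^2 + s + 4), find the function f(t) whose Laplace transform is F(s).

Factor the denominator: s^3 + 4*s^2 + s + 4 = (s + 4)*(s^2 + 1).
Partial fraction decomposition gives [-5/(s + 4)] + [2*s/(s^2 + 1)] + [-5/(s^2 + 1)].
Invert each term: -5/(s + 4) ↔ -5e^(-4t); 2·s/(s^2 + 1) ↔ 2cos(t); -5·1/(s^2 + 1) ↔ -5sin(t).

f(t) = -5*sin(t) + 2*cos(t) - 5*exp(-4*t)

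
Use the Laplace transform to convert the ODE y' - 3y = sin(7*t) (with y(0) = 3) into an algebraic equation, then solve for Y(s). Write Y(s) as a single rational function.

Laplace-transform each side.
The derivative rules (L{y'} = sY - y(0) = sY - 3) turn the left side into (s - 3)Y - (3).
The right side is L{sin(7*t)} = 7/(s^2 + 49).
So (s - 3)Y = 7/(s^2 + 49) + (3).
Divide through and combine into a single rational function.

Y(s) = (3*s^2 + 154)/(s^3 - 3*s^2 + 49*s - 147)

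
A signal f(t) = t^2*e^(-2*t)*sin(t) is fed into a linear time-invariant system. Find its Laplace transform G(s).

G(s) = 2*(3*s^2 + 12*s + 11)/(s^2 + 4*s + 5)^3

L{sin(t)} = 1/(s^2 + 1).
Multiplying by e^(-2t) shifts s → s + 2, so L{e^(-2*t)*sin(t)} = 1/((s + 2)^2 + 1).
Then apply L{t^2·g(t)} = (-1)^2 d^2/ds^2[H(s)] with H(s) = 1/((s + 2)^2 + 1):
differentiating 2 times and applying the sign gives 2*(3*s^2 + 12*s + 11)/(s^2 + 4*s + 5)^3.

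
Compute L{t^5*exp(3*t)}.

120/(s - 3)^6

L{t^5} = 5!/s^6 = 120/s^6.
By the first shifting theorem, multiplying by e^(3t) replaces s with s - 3.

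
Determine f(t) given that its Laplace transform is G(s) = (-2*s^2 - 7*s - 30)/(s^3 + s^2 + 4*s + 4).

f(t) = -5*sin(2*t) + 3*cos(2*t) - 5*exp(-t)

Factor the denominator: s^3 + s^2 + 4*s + 4 = (s + 1)*(s^2 + 4).
Partial fraction decomposition gives [-5/(s + 1)] + [3*s/(s^2 + 4)] + [-10/(s^2 + 4)].
Invert each term: -5/(s + 1) ↔ -5e^(-t); 3·s/(s^2 + 4) ↔ 3cos(2t); -5·2/(s^2 + 4) ↔ -5sin(2t).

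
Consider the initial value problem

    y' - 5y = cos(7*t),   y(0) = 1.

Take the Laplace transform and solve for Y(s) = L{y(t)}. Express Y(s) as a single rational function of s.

Apply the Laplace transform to the equation.
With L{y'} = sY - y(0) = sY - 1: the LHS transforms to (s - 5)Y - (1).
The right side is L{cos(7*t)} = s/(s^2 + 49).
So (s - 5)Y = s/(s^2 + 49) + (1).
Divide through and combine into a single rational function.

Y(s) = (s^2 + s + 49)/(s^3 - 5*s^2 + 49*s - 245)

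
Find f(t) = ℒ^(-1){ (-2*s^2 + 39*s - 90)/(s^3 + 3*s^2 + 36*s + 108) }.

f(t) = 5*sin(6*t) + 3*cos(6*t) - 5*exp(-3*t)

Factor the denominator: s^3 + 3*s^2 + 36*s + 108 = (s + 3)*(s^2 + 36).
Partial fraction decomposition gives [-5/(s + 3)] + [3*s/(s^2 + 36)] + [30/(s^2 + 36)].
Invert each term: -5/(s + 3) ↔ -5e^(-3t); 3·s/(s^2 + 36) ↔ 3cos(6t); 5·6/(s^2 + 36) ↔ 5sin(6t).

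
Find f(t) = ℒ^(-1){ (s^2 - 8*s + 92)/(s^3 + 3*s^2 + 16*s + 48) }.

Factor the denominator: s^3 + 3*s^2 + 16*s + 48 = (s + 3)*(s^2 + 16).
Partial fraction decomposition gives [5/(s + 3)] + [-4*s/(s^2 + 16)] + [4/(s^2 + 16)].
Invert each term: 5/(s + 3) ↔ 5e^(-3t); -4·s/(s^2 + 16) ↔ -4cos(4t); 1·4/(s^2 + 16) ↔ sin(4t).

f(t) = sin(4*t) - 4*cos(4*t) + 5*exp(-3*t)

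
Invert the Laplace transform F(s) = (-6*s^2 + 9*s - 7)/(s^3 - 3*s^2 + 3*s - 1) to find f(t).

Factor the denominator: s^3 - 3*s^2 + 3*s - 1 = (s - 1)^3.
Partial fraction decomposition gives [-6/(s - 1)] + [-3/(s - 1)^2] + [-4/(s - 1)^3].
Invert each term: -6/(s - 1) ↔ -6e^(t); -3/(s - 1)^2 ↔ -3t·e^(t); -4/(s - 1)^3 ↔ (-2)t^2·e^(t).

f(t) = -2*t^2*exp(t) - 3*t*exp(t) - 6*exp(t)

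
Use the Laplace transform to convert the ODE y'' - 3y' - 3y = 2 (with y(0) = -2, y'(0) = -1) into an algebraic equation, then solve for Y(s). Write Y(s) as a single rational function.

Laplace-transform each side.
The derivative rules (L{y''} = s^2 Y - s·y(0) - y'(0) and L{y'} = sY - y(0), with y(0) = -2, y'(0) = -1) turn the left side into (s^2 - 3*s - 3)Y - (-2*s + 5).
The right side is L{2} = 2/s.
So (s^2 - 3*s - 3)Y = 2/s + (-2*s + 5).
Divide through and combine into a single rational function.

Y(s) = (-2*s^2 + 5*s + 2)/(s^3 - 3*s^2 - 3*s)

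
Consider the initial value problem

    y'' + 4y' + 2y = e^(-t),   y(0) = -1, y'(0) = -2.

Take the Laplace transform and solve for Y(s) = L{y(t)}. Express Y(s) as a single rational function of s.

Y(s) = (-s^2 - 7*s - 5)/(s^3 + 5*s^2 + 6*s + 2)

Take the Laplace transform of both sides.
With L{y''} = s^2 Y - s·y(0) - y'(0) and L{y'} = sY - y(0), with y(0) = -1, y'(0) = -2: the LHS transforms to (s^2 + 4*s + 2)Y - (-s - 6).
The right side is L{e^(-t)} = 1/(s + 1).
So (s^2 + 4*s + 2)Y = 1/(s + 1) + (-s - 6).
Solve for Y(s) and write it as one ratio of polynomials.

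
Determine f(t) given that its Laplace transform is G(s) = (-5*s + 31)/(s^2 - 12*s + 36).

f(t) = t*exp(6*t) - 5*exp(6*t)

Factor the denominator: s^2 - 12*s + 36 = (s - 6)^2.
Partial fraction decomposition gives [-5/(s - 6)] + [(s - 6)^(-2)].
Invert each term: -5/(s - 6) ↔ -5e^(6t); 1/(s - 6)^2 ↔ t·e^(6t).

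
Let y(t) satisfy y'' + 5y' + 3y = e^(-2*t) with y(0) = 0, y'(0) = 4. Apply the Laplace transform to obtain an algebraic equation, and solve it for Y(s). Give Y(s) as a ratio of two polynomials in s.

Transform both sides with L{·}.
Using L{y''} = s^2 Y - s·y(0) - y'(0) and L{y'} = sY - y(0), with y(0) = 0, y'(0) = 4, the left side becomes (s^2 + 5*s + 3)Y - (4).
The right side is L{e^(-2*t)} = 1/(s + 2).
So (s^2 + 5*s + 3)Y = 1/(s + 2) + (4).
Isolate Y and clear denominators.

Y(s) = (4*s + 9)/(s^3 + 7*s^2 + 13*s + 6)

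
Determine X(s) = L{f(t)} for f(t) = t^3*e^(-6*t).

L{t^3} = 3!/s^4 = 6/s^4.
By the first shifting theorem, multiplying by e^(-6t) replaces s with s + 6.

X(s) = 6/(s + 6)^4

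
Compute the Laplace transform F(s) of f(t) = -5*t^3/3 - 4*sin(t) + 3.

Apply the Laplace transform termwise.
(-5/3)·[L{t^3} = 3!/s^4 = 6/s^4]; L{3} = 3/s; (-4)·[L{sin(t)} = 1/(s^2 + 1)].

F(s) = -4/(s^2 + 1) + 3/s - 10/s^4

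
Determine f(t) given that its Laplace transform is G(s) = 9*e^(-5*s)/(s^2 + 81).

f(t) = Heaviside(t - 5)*(sin(9*t - 45))

The factor e^(-5s) signals a time shift by c = 5 (second shifting theorem).
L{sin(9t)} = 9/(s^2 + 81), so L^-1{9/(s^2 + 81)} = sin(9*t).
Hence the inverse is u(t - 5) times that function evaluated at t - 5.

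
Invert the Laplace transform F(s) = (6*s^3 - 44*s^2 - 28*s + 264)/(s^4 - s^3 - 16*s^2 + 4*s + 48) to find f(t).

f(t) = -2*exp(4*t) - 2*exp(2*t) + 4*exp(-2*t) + 6*exp(-3*t)

Factor the denominator: s^4 - s^3 - 16*s^2 + 4*s + 48 = (s - 4)*(s - 2)*(s + 2)*(s + 3).
Partial fraction decomposition gives [4/(s + 2)] + [-2/(s - 2)] + [6/(s + 3)] + [-2/(s - 4)].
Invert each term: 4/(s + 2) ↔ 4e^(-2t); -2/(s - 2) ↔ -2e^(2t); 6/(s + 3) ↔ 6e^(-3t); -2/(s - 4) ↔ -2e^(4t).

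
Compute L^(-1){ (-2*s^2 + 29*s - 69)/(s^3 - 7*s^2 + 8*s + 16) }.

3*t*exp(4*t) + 2*exp(4*t) - 4*exp(-t)

Factor the denominator: s^3 - 7*s^2 + 8*s + 16 = (s - 4)^2*(s + 1).
Partial fraction decomposition gives [2/(s - 4)] + [3/(s - 4)^2] + [-4/(s + 1)].
Invert each term: 2/(s - 4) ↔ 2e^(4t); 3/(s - 4)^2 ↔ 3t·e^(4t); -4/(s + 1) ↔ -4e^(-t).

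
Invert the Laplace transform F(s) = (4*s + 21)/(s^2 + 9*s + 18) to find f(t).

Factor the denominator: s^2 + 9*s + 18 = (s + 3)*(s + 6).
Partial fraction decomposition gives [1/(s + 6)] + [3/(s + 3)].
Invert each term: 1/(s + 6) ↔ e^(-6t); 3/(s + 3) ↔ 3e^(-3t).

f(t) = 3*exp(-3*t) + exp(-6*t)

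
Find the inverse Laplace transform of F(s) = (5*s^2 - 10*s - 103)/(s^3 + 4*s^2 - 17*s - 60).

Factor the denominator: s^3 + 4*s^2 - 17*s - 60 = (s - 4)*(s + 3)*(s + 5).
Partial fraction decomposition gives [-1/(s - 4)] + [4/(s + 5)] + [2/(s + 3)].
Invert each term: -1/(s - 4) ↔ -e^(4t); 4/(s + 5) ↔ 4e^(-5t); 2/(s + 3) ↔ 2e^(-3t).

-exp(4*t) + 2*exp(-3*t) + 4*exp(-5*t)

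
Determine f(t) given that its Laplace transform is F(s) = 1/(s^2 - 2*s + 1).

Rewrite the denominator: s^2 - 2*s + 1 = (s - 1)^2.
The form in (s - 1) signals a first-shifting-theorem factor e^(t).
Since L{t} = 1!/s^2 = 1/s^2, the inverse is t*e^(t).

f(t) = t*exp(t)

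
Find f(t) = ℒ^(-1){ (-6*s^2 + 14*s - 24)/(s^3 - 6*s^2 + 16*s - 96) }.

Factor the denominator: s^3 - 6*s^2 + 16*s - 96 = (s - 6)*(s^2 + 16).
Partial fraction decomposition gives [-3/(s - 6)] + [-3*s/(s^2 + 16)] + [-4/(s^2 + 16)].
Invert each term: -3/(s - 6) ↔ -3e^(6t); -3·s/(s^2 + 16) ↔ -3cos(4t); -1·4/(s^2 + 16) ↔ -sin(4t).

f(t) = -3*exp(6*t) - sin(4*t) - 3*cos(4*t)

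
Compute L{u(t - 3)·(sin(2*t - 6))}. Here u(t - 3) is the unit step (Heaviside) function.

By the second shifting theorem, L{u(t - c)·g(t - c)} = e^(-cs)·G(s) with c = 3 and G(s) = L{g(t)}.
L{sin(2t)} = 2/(s^2 + 4).

2*exp(-3*s)/(s^2 + 4)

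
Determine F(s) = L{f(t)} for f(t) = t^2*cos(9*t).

F(s) = 2*s*(s^2 - 243)/(s^2 + 81)^3

L{cos(9t)} = s/(s^2 + 81).
Then apply L{t^2·g(t)} = (-1)^2 d^2/ds^2[G(s)] with G(s) = s/(s^2 + 81):
differentiating 2 times and applying the sign gives 2*s*(s^2 - 243)/(s^2 + 81)^3.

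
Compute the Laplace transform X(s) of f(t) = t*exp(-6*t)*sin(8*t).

L{sin(8t)} = 8/(s^2 + 64).
Multiplying by e^(-6t) shifts s → s + 6, so L{exp(-6*t)*sin(8*t)} = 8/((s + 6)^2 + 64).
Then apply L{t·g(t)} = -d/ds[G(s)] with G(s) = 8/((s + 6)^2 + 64):
differentiating 1 time and applying the sign gives 16*(s + 6)/(s^2 + 12*s + 100)^2.

X(s) = 16*(s + 6)/(s^2 + 12*s + 100)^2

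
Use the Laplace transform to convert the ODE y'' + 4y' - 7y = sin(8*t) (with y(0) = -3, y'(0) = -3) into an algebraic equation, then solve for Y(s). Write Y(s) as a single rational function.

Apply the Laplace transform to the equation.
With L{y''} = s^2 Y - s·y(0) - y'(0) and L{y'} = sY - y(0), with y(0) = -3, y'(0) = -3: the LHS transforms to (s^2 + 4*s - 7)Y - (-3*s - 15).
The right side is L{sin(8*t)} = 8/(s^2 + 64).
So (s^2 + 4*s - 7)Y = 8/(s^2 + 64) + (-3*s - 15).
Isolate Y and clear denominators.

Y(s) = (-3*s^3 - 15*s^2 - 192*s - 952)/(s^4 + 4*s^3 + 57*s^2 + 256*s - 448)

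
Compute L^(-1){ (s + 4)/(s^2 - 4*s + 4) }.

Factor the denominator: s^2 - 4*s + 4 = (s - 2)^2.
Partial fraction decomposition gives [1/(s - 2)] + [6/(s - 2)^2].
Invert each term: 1/(s - 2) ↔ e^(2t); 6/(s - 2)^2 ↔ 6t·e^(2t).

6*t*exp(2*t) + exp(2*t)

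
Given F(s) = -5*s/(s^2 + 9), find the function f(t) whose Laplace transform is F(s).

Since L{cos(3t)} = s/(s^2 + 9), the inverse is cos(3*t), scaled by -5.

f(t) = -5*cos(3*t)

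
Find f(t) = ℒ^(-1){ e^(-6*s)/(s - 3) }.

f(t) = Heaviside(t - 6)*(exp(3*t - 18))

The factor e^(-6s) signals a time shift by c = 6 (second shifting theorem).
L{e^(3t)} = 1/(s - 3), so L^-1{1/(s - 3)} = e^(3*t).
Hence the inverse is u(t - 6) times that function evaluated at t - 6.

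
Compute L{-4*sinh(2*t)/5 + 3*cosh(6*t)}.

The transform is linear, so treat each term independently.
(3)·[L{cosh(6t)} = s/(s^2 - 36)]; (-4/5)·[L{sinh(2t)} = 2/(s^2 - 4)].

3*s/(s^2 - 36) - 8/(5*(s^2 - 4))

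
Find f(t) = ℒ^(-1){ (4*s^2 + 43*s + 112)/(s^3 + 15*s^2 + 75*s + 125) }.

Factor the denominator: s^3 + 15*s^2 + 75*s + 125 = (s + 5)^3.
Partial fraction decomposition gives [4/(s + 5)] + [3/(s + 5)^2] + [-3/(s + 5)^3].
Invert each term: 4/(s + 5) ↔ 4e^(-5t); 3/(s + 5)^2 ↔ 3t·e^(-5t); -3/(s + 5)^3 ↔ (-3/2)t^2·e^(-5t).

f(t) = -3*t^2*exp(-5*t)/2 + 3*t*exp(-5*t) + 4*exp(-5*t)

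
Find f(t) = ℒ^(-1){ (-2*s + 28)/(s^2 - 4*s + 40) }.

f(t) = 4*exp(2*t)*sin(6*t) - 2*exp(2*t)*cos(6*t)

Complete the square in the denominator: s^2 - 4*s + 40 = (s - 2)^2 + 6^2.
Split the numerator to match: -2*s + 28 = -2·(s - 2) + 4·6.
Invert each term: -2·(s - 2)/((s - 2)^2 + 36) ↔ -2e^(2t)cos(6t); 4·6/((s - 2)^2 + 36) ↔ 4e^(2t)sin(6t).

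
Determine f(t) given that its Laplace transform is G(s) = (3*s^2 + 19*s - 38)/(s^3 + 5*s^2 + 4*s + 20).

Factor the denominator: s^3 + 5*s^2 + 4*s + 20 = (s + 5)*(s^2 + 4).
Partial fraction decomposition gives [-2/(s + 5)] + [5*s/(s^2 + 4)] + [-6/(s^2 + 4)].
Invert each term: -2/(s + 5) ↔ -2e^(-5t); 5·s/(s^2 + 4) ↔ 5cos(2t); -3·2/(s^2 + 4) ↔ -3sin(2t).

f(t) = -3*sin(2*t) + 5*cos(2*t) - 2*exp(-5*t)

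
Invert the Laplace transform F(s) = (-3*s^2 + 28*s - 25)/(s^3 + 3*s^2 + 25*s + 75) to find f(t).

f(t) = 5*sin(5*t) + cos(5*t) - 4*exp(-3*t)

Factor the denominator: s^3 + 3*s^2 + 25*s + 75 = (s + 3)*(s^2 + 25).
Partial fraction decomposition gives [-4/(s + 3)] + [s/(s^2 + 25)] + [25/(s^2 + 25)].
Invert each term: -4/(s + 3) ↔ -4e^(-3t); 1·s/(s^2 + 25) ↔ cos(5t); 5·5/(s^2 + 25) ↔ 5sin(5t).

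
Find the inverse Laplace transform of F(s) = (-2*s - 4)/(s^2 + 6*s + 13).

Complete the square in the denominator: s^2 + 6*s + 13 = (s + 3)^2 + 2^2.
Split the numerator to match: -2*s - 4 = -2·(s + 3) + 1·2.
Invert each term: -2·(s + 3)/((s + 3)^2 + 4) ↔ -2e^(-3t)cos(2t); 1·2/((s + 3)^2 + 4) ↔ e^(-3t)sin(2t).

exp(-3*t)*sin(2*t) - 2*exp(-3*t)*cos(2*t)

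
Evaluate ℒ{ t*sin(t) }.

2*s/(s^2 + 1)^2

L{sin(t)} = 1/(s^2 + 1).
Then apply L{t·g(t)} = -d/ds[G(s)] with G(s) = 1/(s^2 + 1):
differentiating 1 time and applying the sign gives 2*s/(s^2 + 1)^2.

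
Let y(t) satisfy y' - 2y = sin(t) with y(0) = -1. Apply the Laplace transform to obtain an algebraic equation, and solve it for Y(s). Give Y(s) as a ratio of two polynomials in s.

Laplace-transform each side.
Using L{y'} = sY - y(0) = sY - (-1), the left side becomes (s - 2)Y - (-1).
The right side is L{sin(t)} = 1/(s^2 + 1).
So (s - 2)Y = 1/(s^2 + 1) + (-1).
Solve for Y(s) and write it as one ratio of polynomials.

Y(s) = -s^2/(s^3 - 2*s^2 + s - 2)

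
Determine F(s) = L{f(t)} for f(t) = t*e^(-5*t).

L{t} = 1!/s^2 = 1/s^2.
By the first shifting theorem, multiplying by e^(-5t) replaces s with s + 5.

F(s) = (s + 5)^(-2)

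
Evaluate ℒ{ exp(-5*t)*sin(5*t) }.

L{sin(5t)} = 5/(s^2 + 25).
By the first shifting theorem, multiplying by e^(-5t) replaces s with s + 5.

5/((s + 5)^2 + 25)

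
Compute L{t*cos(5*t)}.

(s - 5)*(s + 5)/(s^2 + 25)^2

L{cos(5t)} = s/(s^2 + 25).
Then apply L{t·g(t)} = -d/ds[H(s)] with H(s) = s/(s^2 + 25):
differentiating 1 time and applying the sign gives (s - 5)*(s + 5)/(s^2 + 25)^2.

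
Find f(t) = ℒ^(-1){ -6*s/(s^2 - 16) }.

f(t) = -3*exp(4*t) - 3*exp(-4*t)

Factor the denominator: s^2 - 16 = (s - 4)*(s + 4).
Partial fraction decomposition gives [-3/(s + 4)] + [-3/(s - 4)].
Invert each term: -3/(s + 4) ↔ -3e^(-4t); -3/(s - 4) ↔ -3e^(4t).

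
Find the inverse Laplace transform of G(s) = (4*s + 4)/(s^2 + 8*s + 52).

-2*exp(-4*t)*sin(6*t) + 4*exp(-4*t)*cos(6*t)

Complete the square in the denominator: s^2 + 8*s + 52 = (s + 4)^2 + 6^2.
Split the numerator to match: 4*s + 4 = 4·(s + 4) - 2·6.
Invert each term: 4·(s + 4)/((s + 4)^2 + 36) ↔ 4e^(-4t)cos(6t); -2·6/((s + 4)^2 + 36) ↔ -2e^(-4t)sin(6t).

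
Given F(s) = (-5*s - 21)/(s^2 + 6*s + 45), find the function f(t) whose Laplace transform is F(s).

Complete the square in the denominator: s^2 + 6*s + 45 = (s + 3)^2 + 6^2.
Split the numerator to match: -5*s - 21 = -5·(s + 3) - 1·6.
Invert each term: -5·(s + 3)/((s + 3)^2 + 36) ↔ -5e^(-3t)cos(6t); -1·6/((s + 3)^2 + 36) ↔ -e^(-3t)sin(6t).

f(t) = -exp(-3*t)*sin(6*t) - 5*exp(-3*t)*cos(6*t)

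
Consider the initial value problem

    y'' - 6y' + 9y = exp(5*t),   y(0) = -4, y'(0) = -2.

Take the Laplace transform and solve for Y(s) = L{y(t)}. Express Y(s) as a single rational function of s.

Y(s) = (-4*s^2 + 42*s - 109)/(s^3 - 11*s^2 + 39*s - 45)

Laplace-transform each side.
With L{y''} = s^2 Y - s·y(0) - y'(0) and L{y'} = sY - y(0), with y(0) = -4, y'(0) = -2: the LHS transforms to (s^2 - 6*s + 9)Y - (-4*s + 22).
The right side is L{exp(5*t)} = 1/(s - 5).
So (s^2 - 6*s + 9)Y = 1/(s - 5) + (-4*s + 22).
Solve for Y(s) and write it as one ratio of polynomials.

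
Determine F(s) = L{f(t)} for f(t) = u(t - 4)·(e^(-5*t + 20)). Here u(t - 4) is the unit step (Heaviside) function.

F(s) = exp(-4*s)/(s + 5)

By the second shifting theorem, L{u(t - c)·g(t - c)} = e^(-cs)·G(s) with c = 4 and G(s) = L{g(t)}.
L{e^(-5t)} = 1/(s + 5).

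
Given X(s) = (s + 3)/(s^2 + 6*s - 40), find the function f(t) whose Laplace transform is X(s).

Rewrite the denominator: s^2 + 6*s - 40 = (s + 3)^2 - 49.
The form in (s + 3) signals a first-shifting-theorem factor e^(-3t).
Since L{cosh(7t)} = s/(s^2 - 49), the inverse is e^(-3*t)*cosh(7*t).

f(t) = exp(-3*t)*cosh(7*t)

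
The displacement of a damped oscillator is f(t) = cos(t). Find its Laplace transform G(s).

L{cos(t)} = s/(s^2 + 1).

G(s) = s/(s^2 + 1)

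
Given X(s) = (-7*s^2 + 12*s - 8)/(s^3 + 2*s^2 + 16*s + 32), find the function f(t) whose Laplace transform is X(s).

f(t) = 5*sin(4*t) - 4*cos(4*t) - 3*exp(-2*t)

Factor the denominator: s^3 + 2*s^2 + 16*s + 32 = (s + 2)*(s^2 + 16).
Partial fraction decomposition gives [-3/(s + 2)] + [-4*s/(s^2 + 16)] + [20/(s^2 + 16)].
Invert each term: -3/(s + 2) ↔ -3e^(-2t); -4·s/(s^2 + 16) ↔ -4cos(4t); 5·4/(s^2 + 16) ↔ 5sin(4t).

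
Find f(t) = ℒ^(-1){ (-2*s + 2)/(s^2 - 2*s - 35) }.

f(t) = -2*exp(t)*cosh(6*t)

Rewrite the denominator: s^2 - 2*s - 35 = (s - 1)^2 - 36.
The form in (s - 1) signals a first-shifting-theorem factor e^(t).
Since L{cosh(6t)} = s/(s^2 - 36), the inverse is e^(t)*cosh(6*t), scaled by -2.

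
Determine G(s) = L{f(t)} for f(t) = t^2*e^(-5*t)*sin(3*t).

G(s) = 18*(s^2 + 10*s + 22)/(s^2 + 10*s + 34)^3

L{sin(3t)} = 3/(s^2 + 9).
Multiplying by e^(-5t) shifts s → s + 5, so L{e^(-5*t)*sin(3*t)} = 3/((s + 5)^2 + 9).
Then apply L{t^2·g(t)} = (-1)^2 d^2/ds^2[H(s)] with H(s) = 3/((s + 5)^2 + 9):
differentiating 2 times and applying the sign gives 18*(s^2 + 10*s + 22)/(s^2 + 10*s + 34)^3.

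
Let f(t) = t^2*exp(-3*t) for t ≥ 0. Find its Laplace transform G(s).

G(s) = 2/(s + 3)^3

L{e^(-3t)} = 1/(s + 3).
Then apply L{t^2·g(t)} = (-1)^2 d^2/ds^2[H(s)] with H(s) = 1/(s + 3):
differentiating 2 times and applying the sign gives 2/(s + 3)^3.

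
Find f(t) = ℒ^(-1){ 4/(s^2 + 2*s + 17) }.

Rewrite the denominator: s^2 + 2*s + 17 = (s + 1)^2 + 16.
The form in (s + 1) signals a first-shifting-theorem factor e^(-t).
Since L{sin(4t)} = 4/(s^2 + 16), the inverse is e^(-t)*sin(4*t).

f(t) = exp(-t)*sin(4*t)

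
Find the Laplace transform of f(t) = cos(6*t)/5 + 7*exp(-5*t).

Apply the Laplace transform termwise.
(1/5)·[L{cos(6t)} = s/(s^2 + 36)]; (7)·[L{e^(-5t)} = 1/(s + 5)].

s/(5*(s^2 + 36)) + 7/(s + 5)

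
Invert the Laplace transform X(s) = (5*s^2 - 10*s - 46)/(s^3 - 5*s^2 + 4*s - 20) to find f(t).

f(t) = exp(5*t) + 5*sin(2*t) + 4*cos(2*t)

Factor the denominator: s^3 - 5*s^2 + 4*s - 20 = (s - 5)*(s^2 + 4).
Partial fraction decomposition gives [1/(s - 5)] + [4*s/(s^2 + 4)] + [10/(s^2 + 4)].
Invert each term: 1/(s - 5) ↔ e^(5t); 4·s/(s^2 + 4) ↔ 4cos(2t); 5·2/(s^2 + 4) ↔ 5sin(2t).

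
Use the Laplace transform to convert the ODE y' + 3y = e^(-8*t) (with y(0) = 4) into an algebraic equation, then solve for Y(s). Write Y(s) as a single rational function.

Y(s) = (4*s + 33)/(s^2 + 11*s + 24)

Take the Laplace transform of both sides.
The derivative rules (L{y'} = sY - y(0) = sY - 4) turn the left side into (s + 3)Y - (4).
The right side is L{e^(-8*t)} = 1/(s + 8).
So (s + 3)Y = 1/(s + 8) + (4).
Divide through and combine into a single rational function.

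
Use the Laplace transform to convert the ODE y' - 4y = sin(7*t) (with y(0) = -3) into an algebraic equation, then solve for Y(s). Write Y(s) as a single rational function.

Transform both sides with L{·}.
Using L{y'} = sY - y(0) = sY - (-3), the left side becomes (s - 4)Y - (-3).
The right side is L{sin(7*t)} = 7/(s^2 + 49).
So (s - 4)Y = 7/(s^2 + 49) + (-3).
Isolate Y and clear denominators.

Y(s) = (-3*s^2 - 140)/(s^3 - 4*s^2 + 49*s - 196)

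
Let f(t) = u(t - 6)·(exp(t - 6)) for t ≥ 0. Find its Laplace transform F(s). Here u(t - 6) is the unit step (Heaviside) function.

By the second shifting theorem, L{u(t - c)·g(t - c)} = e^(-cs)·G(s) with c = 6 and G(s) = L{g(t)}.
L{e^(t)} = 1/(s - 1).

F(s) = exp(-6*s)/(s - 1)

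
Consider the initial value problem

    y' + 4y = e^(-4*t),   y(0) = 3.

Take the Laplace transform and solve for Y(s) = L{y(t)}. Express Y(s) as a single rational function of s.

Take the Laplace transform of both sides.
Using L{y'} = sY - y(0) = sY - 3, the left side becomes (s + 4)Y - (3).
The right side is L{e^(-4*t)} = 1/(s + 4).
So (s + 4)Y = 1/(s + 4) + (3).
Solve for Y(s) and write it as one ratio of polynomials.

Y(s) = (3*s + 13)/(s^2 + 8*s + 16)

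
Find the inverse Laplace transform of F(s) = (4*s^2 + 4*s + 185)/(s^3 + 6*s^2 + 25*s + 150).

2*sin(5*t) - cos(5*t) + 5*exp(-6*t)

Factor the denominator: s^3 + 6*s^2 + 25*s + 150 = (s + 6)*(s^2 + 25).
Partial fraction decomposition gives [5/(s + 6)] + [-s/(s^2 + 25)] + [10/(s^2 + 25)].
Invert each term: 5/(s + 6) ↔ 5e^(-6t); -1·s/(s^2 + 25) ↔ -cos(5t); 2·5/(s^2 + 25) ↔ 2sin(5t).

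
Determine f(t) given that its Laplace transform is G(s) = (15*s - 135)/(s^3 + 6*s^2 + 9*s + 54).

Factor the denominator: s^3 + 6*s^2 + 9*s + 54 = (s + 6)*(s^2 + 9).
Partial fraction decomposition gives [-5/(s + 6)] + [5*s/(s^2 + 9)] + [-15/(s^2 + 9)].
Invert each term: -5/(s + 6) ↔ -5e^(-6t); 5·s/(s^2 + 9) ↔ 5cos(3t); -5·3/(s^2 + 9) ↔ -5sin(3t).

f(t) = -5*sin(3*t) + 5*cos(3*t) - 5*exp(-6*t)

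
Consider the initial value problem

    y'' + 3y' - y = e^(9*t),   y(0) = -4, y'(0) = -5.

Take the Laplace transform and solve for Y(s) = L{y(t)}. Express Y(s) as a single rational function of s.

Laplace-transform each side.
Using L{y''} = s^2 Y - s·y(0) - y'(0) and L{y'} = sY - y(0), with y(0) = -4, y'(0) = -5, the left side becomes (s^2 + 3*s - 1)Y - (-4*s - 17).
The right side is L{e^(9*t)} = 1/(s - 9).
So (s^2 + 3*s - 1)Y = 1/(s - 9) + (-4*s - 17).
Isolate Y and clear denominators.

Y(s) = (-4*s^2 + 19*s + 154)/(s^3 - 6*s^2 - 28*s + 9)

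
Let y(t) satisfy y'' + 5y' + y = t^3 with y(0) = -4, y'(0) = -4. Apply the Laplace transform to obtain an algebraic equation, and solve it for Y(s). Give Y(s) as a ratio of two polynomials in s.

Y(s) = (-4*s^5 - 24*s^4 + 6)/(s^6 + 5*s^5 + s^4)

Apply the Laplace transform to the equation.
Using L{y''} = s^2 Y - s·y(0) - y'(0) and L{y'} = sY - y(0), with y(0) = -4, y'(0) = -4, the left side becomes (s^2 + 5*s + 1)Y - (-4*s - 24).
The right side is L{t^3} = 6/s^4.
So (s^2 + 5*s + 1)Y = 6/s^4 + (-4*s - 24).
Isolate Y and clear denominators.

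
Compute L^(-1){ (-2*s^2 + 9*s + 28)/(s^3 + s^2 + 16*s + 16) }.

3*sin(4*t) - 3*cos(4*t) + exp(-t)

Factor the denominator: s^3 + s^2 + 16*s + 16 = (s + 1)*(s^2 + 16).
Partial fraction decomposition gives [1/(s + 1)] + [-3*s/(s^2 + 16)] + [12/(s^2 + 16)].
Invert each term: 1/(s + 1) ↔ e^(-t); -3·s/(s^2 + 16) ↔ -3cos(4t); 3·4/(s^2 + 16) ↔ 3sin(4t).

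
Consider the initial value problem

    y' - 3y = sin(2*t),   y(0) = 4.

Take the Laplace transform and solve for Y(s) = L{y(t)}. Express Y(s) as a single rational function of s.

Laplace-transform each side.
Using L{y'} = sY - y(0) = sY - 4, the left side becomes (s - 3)Y - (4).
The right side is L{sin(2*t)} = 2/(s^2 + 4).
So (s - 3)Y = 2/(s^2 + 4) + (4).
Divide through and combine into a single rational function.

Y(s) = (4*s^2 + 18)/(s^3 - 3*s^2 + 4*s - 12)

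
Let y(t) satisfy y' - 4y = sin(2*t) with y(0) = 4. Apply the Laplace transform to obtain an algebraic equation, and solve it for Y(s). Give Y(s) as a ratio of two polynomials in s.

Y(s) = (4*s^2 + 18)/(s^3 - 4*s^2 + 4*s - 16)

Laplace-transform each side.
Using L{y'} = sY - y(0) = sY - 4, the left side becomes (s - 4)Y - (4).
The right side is L{sin(2*t)} = 2/(s^2 + 4).
So (s - 4)Y = 2/(s^2 + 4) + (4).
Isolate Y and clear denominators.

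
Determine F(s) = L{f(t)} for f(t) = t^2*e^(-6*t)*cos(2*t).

F(s) = 2*(s + 6)*(s^2 + 12*s + 24)/(s^2 + 12*s + 40)^3

L{cos(2t)} = s/(s^2 + 4).
Multiplying by e^(-6t) shifts s → s + 6, so L{e^(-6*t)*cos(2*t)} = (s + 6)/((s + 6)^2 + 4).
Then apply L{t^2·g(t)} = (-1)^2 d^2/ds^2[G(s)] with G(s) = (s + 6)/((s + 6)^2 + 4):
differentiating 2 times and applying the sign gives 2*(s + 6)*(s^2 + 12*s + 24)/(s^2 + 12*s + 40)^3.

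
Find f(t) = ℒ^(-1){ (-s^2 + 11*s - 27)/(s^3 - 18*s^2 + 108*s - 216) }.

Factor the denominator: s^3 - 18*s^2 + 108*s - 216 = (s - 6)^3.
Partial fraction decomposition gives [-1/(s - 6)] + [-1/(s - 6)^2] + [3/(s - 6)^3].
Invert each term: -1/(s - 6) ↔ -e^(6t); -1/(s - 6)^2 ↔ -t·e^(6t); 3/(s - 6)^3 ↔ (3/2)t^2·e^(6t).

f(t) = 3*t^2*exp(6*t)/2 - t*exp(6*t) - exp(6*t)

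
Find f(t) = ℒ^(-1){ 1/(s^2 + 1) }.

Since L{sin(t)} = 1/(s^2 + 1), the inverse is sin(t).

f(t) = sin(t)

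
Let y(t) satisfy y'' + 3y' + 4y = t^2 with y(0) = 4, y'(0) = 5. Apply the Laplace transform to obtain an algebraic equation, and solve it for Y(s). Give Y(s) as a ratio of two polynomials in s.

Transform both sides with L{·}.
Using L{y''} = s^2 Y - s·y(0) - y'(0) and L{y'} = sY - y(0), with y(0) = 4, y'(0) = 5, the left side becomes (s^2 + 3*s + 4)Y - (4*s + 17).
The right side is L{t^2} = 2/s^3.
So (s^2 + 3*s + 4)Y = 2/s^3 + (4*s + 17).
Divide through and combine into a single rational function.

Y(s) = (4*s^4 + 17*s^3 + 2)/(s^5 + 3*s^4 + 4*s^3)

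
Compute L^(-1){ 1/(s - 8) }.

exp(8*t)

Since L{e^(8t)} = 1/(s - 8), the inverse is e^(8*t).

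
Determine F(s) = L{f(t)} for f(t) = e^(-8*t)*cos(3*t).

F(s) = (s + 8)/((s + 8)^2 + 9)

L{cos(3t)} = s/(s^2 + 9).
By the first shifting theorem, multiplying by e^(-8t) replaces s with s + 8.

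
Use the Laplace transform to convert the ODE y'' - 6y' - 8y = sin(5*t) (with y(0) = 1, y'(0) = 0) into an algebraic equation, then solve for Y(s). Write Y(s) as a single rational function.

Take the Laplace transform of both sides.
Using L{y''} = s^2 Y - s·y(0) - y'(0) and L{y'} = sY - y(0), with y(0) = 1, y'(0) = 0, the left side becomes (s^2 - 6*s - 8)Y - (s - 6).
The right side is L{sin(5*t)} = 5/(s^2 + 25).
So (s^2 - 6*s - 8)Y = 5/(s^2 + 25) + (s - 6).
Isolate Y and clear denominators.

Y(s) = (s^3 - 6*s^2 + 25*s - 145)/(s^4 - 6*s^3 + 17*s^2 - 150*s - 200)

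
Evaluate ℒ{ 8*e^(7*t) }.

8/(s - 7)

L{8} = 8/s.
By the first shifting theorem, multiplying by e^(7t) replaces s with s - 7.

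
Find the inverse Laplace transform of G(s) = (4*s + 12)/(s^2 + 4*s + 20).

exp(-2*t)*sin(4*t) + 4*exp(-2*t)*cos(4*t)

Complete the square in the denominator: s^2 + 4*s + 20 = (s + 2)^2 + 4^2.
Split the numerator to match: 4*s + 12 = 4·(s + 2) + 1·4.
Invert each term: 4·(s + 2)/((s + 2)^2 + 16) ↔ 4e^(-2t)cos(4t); 1·4/((s + 2)^2 + 16) ↔ e^(-2t)sin(4t).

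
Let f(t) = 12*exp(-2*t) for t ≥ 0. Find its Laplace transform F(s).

L{12} = 12/s.
By the first shifting theorem, multiplying by e^(-2t) replaces s with s + 2.

F(s) = 12/(s + 2)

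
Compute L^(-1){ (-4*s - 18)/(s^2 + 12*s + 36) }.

Factor the denominator: s^2 + 12*s + 36 = (s + 6)^2.
Partial fraction decomposition gives [-4/(s + 6)] + [6/(s + 6)^2].
Invert each term: -4/(s + 6) ↔ -4e^(-6t); 6/(s + 6)^2 ↔ 6t·e^(-6t).

6*t*exp(-6*t) - 4*exp(-6*t)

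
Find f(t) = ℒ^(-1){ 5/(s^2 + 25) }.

f(t) = sin(5*t)

Since L{sin(5t)} = 5/(s^2 + 25), the inverse is sin(5*t).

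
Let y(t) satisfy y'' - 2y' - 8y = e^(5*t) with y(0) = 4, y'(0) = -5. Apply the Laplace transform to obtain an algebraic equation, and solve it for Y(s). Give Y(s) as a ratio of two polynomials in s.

Y(s) = (4*s^2 - 33*s + 66)/(s^3 - 7*s^2 + 2*s + 40)

Transform both sides with L{·}.
Using L{y''} = s^2 Y - s·y(0) - y'(0) and L{y'} = sY - y(0), with y(0) = 4, y'(0) = -5, the left side becomes (s^2 - 2*s - 8)Y - (4*s - 13).
The right side is L{e^(5*t)} = 1/(s - 5).
So (s^2 - 2*s - 8)Y = 1/(s - 5) + (4*s - 13).
Solve for Y(s) and write it as one ratio of polynomials.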